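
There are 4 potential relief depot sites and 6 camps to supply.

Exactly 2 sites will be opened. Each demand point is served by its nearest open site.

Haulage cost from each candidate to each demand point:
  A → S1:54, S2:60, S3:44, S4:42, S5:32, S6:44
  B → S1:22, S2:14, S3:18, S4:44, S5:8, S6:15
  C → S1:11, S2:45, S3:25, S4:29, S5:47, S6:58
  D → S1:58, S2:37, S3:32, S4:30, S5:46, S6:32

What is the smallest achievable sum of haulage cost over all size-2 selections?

95

Open {B, C}.
  S1→C 11, S2→B 14, S3→B 18, S4→C 29, S5→B 8, S6→B 15  ⇒ total 95.
Compare {B, D}: total 107.
Compare {A, B}: total 119.
No size-2 selection does better; minimum is 95.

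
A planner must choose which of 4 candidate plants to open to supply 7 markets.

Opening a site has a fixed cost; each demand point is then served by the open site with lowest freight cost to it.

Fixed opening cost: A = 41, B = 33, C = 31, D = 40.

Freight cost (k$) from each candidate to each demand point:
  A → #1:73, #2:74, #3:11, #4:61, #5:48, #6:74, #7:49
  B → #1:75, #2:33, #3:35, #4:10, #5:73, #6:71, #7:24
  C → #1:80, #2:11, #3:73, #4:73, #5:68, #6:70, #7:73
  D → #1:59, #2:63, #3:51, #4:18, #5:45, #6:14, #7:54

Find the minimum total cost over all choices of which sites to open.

293

Open {B, D}: assign each demand point to its cheapest open site.
  #1→D 59, #2→B 33, #3→B 35, #4→B 10, #5→D 45, #6→D 14, #7→B 24
  freight cost 220, fixed 73 → total 293.
Compare {B, C, D}: freight cost 198 + fixed 104 = 302.
Compare {A, B, D}: freight cost 196 + fixed 114 = 310.
Compare {A, C, D}: freight cost 207 + fixed 112 = 319.
All other subsets cost ≥ 302. Minimum total cost: 293.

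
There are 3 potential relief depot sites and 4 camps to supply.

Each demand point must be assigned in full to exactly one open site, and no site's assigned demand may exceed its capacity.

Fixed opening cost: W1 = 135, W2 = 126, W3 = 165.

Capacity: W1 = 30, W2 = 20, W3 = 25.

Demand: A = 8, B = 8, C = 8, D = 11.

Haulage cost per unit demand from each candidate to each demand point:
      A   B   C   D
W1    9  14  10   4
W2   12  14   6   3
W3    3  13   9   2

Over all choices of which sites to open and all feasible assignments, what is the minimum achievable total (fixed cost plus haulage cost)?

Open {W2, W3}; cheapest assignment that respects the capacities:
  W2 (cap 20, load 16): B, C — cost 8×14 + 8×6 = 160
  W3 (cap 25, load 19): A, D — cost 8×3 + 11×2 = 46
  Shipping 206, fixed 291 → total 497.
  Any other capacity-feasible assignment to {W2, W3} ships for at least 206.
Compare {W1, W2}: its best feasible assignment gives total 526.
Compare {W1, W3}: its best feasible assignment gives total 538.
Every other set of open sites that can feasibly serve all demand totals ≥ 526 even under its best assignment. Minimum: 497.

497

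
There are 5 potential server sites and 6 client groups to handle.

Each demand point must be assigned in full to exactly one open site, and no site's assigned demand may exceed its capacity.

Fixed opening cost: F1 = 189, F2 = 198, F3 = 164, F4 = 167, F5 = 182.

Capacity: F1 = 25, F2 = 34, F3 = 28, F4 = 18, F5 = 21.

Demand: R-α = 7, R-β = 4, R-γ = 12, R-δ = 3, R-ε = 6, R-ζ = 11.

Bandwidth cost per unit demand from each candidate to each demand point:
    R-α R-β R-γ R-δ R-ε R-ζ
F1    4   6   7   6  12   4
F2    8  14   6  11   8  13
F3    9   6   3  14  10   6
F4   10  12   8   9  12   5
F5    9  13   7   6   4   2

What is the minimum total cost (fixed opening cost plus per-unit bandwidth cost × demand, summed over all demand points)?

Open {F3, F5}; cheapest assignment that respects the capacities:
  F3 (cap 28, load 23): R-α, R-β, R-γ — cost 7×9 + 4×6 + 12×3 = 123
  F5 (cap 21, load 20): R-δ, R-ε, R-ζ — cost 3×6 + 6×4 + 11×2 = 64
  Shipping 187, fixed 346 → total 533.
  Any other capacity-feasible assignment to {F3, F5} ships for at least 187.
Compare {F1, F3}: its best feasible assignment gives total 563.
Compare {F1, F5}: its best feasible assignment gives total 571.
Every other set of open sites that can feasibly serve all demand totals ≥ 563 even under its best assignment. Minimum: 533.

533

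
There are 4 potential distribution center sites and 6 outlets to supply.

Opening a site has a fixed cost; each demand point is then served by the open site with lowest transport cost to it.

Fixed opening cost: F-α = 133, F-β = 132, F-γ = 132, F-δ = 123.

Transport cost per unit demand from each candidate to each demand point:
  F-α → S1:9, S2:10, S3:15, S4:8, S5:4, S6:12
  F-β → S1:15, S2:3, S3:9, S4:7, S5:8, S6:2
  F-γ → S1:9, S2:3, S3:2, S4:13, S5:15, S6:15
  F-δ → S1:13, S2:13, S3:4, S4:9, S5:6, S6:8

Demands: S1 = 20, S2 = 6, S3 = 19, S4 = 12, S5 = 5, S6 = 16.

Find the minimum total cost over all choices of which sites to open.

Open {F-β, F-γ}: assign each demand point to its cheapest open site.
  S1→F-γ 20×9=180, S2→F-β 6×3=18, S3→F-γ 19×2=38, S4→F-β 12×7=84, S5→F-β 5×8=40, S6→F-β 16×2=32
  transport cost 392, fixed 264 → total 656.
Compare {F-β, F-δ}: transport cost 500 + fixed 255 = 755.
Compare {F-γ, F-δ}: transport cost 502 + fixed 255 = 757.
Compare {F-α, F-β, F-γ}: transport cost 372 + fixed 397 = 769.
All other subsets cost ≥ 755. Minimum total cost: 656.

656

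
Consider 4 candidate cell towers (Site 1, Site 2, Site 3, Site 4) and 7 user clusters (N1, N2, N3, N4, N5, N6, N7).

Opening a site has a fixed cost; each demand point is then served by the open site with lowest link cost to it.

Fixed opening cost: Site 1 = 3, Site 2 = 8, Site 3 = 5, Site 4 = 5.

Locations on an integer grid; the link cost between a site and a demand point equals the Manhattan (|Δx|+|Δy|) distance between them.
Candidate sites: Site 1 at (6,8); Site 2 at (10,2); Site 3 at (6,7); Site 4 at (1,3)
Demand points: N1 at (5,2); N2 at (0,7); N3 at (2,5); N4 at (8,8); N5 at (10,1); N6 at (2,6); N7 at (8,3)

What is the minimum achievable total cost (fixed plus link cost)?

39

Open {Site 1, Site 2, Site 4}: assign each demand point to its cheapest open site.
  N1→Site 2 5, N2→Site 4 5, N3→Site 4 3, N4→Site 1 2, N5→Site 2 1, N6→Site 4 4, N7→Site 2 3
  link cost 23, fixed 16 → total 39.
Compare {Site 1, Site 2}: link cost 31 + fixed 11 = 42.
Compare {Site 2, Site 3}: link cost 29 + fixed 13 = 42.
Compare {Site 2, Site 4}: link cost 29 + fixed 13 = 42.
All other subsets cost ≥ 42. Minimum total cost: 39.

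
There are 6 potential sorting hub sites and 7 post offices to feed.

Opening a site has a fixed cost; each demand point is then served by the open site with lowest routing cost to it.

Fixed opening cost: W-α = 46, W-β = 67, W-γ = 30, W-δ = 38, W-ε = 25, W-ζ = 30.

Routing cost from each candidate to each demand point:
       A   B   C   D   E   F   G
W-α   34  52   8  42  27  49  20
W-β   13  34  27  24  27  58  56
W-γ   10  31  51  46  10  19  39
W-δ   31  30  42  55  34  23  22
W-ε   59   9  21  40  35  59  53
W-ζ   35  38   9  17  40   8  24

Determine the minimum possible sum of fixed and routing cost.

169

Open {W-γ, W-ζ}: assign each demand point to its cheapest open site.
  A→W-γ 10, B→W-γ 31, C→W-ζ 9, D→W-ζ 17, E→W-γ 10, F→W-ζ 8, G→W-ζ 24
  routing cost 109, fixed 60 → total 169.
Compare {W-γ, W-ε, W-ζ}: routing cost 87 + fixed 85 = 172.
Compare {W-ε, W-ζ}: routing cost 137 + fixed 55 = 192.
Compare {W-ζ}: routing cost 171 + fixed 30 = 201.
All other subsets cost ≥ 172. Minimum total cost: 169.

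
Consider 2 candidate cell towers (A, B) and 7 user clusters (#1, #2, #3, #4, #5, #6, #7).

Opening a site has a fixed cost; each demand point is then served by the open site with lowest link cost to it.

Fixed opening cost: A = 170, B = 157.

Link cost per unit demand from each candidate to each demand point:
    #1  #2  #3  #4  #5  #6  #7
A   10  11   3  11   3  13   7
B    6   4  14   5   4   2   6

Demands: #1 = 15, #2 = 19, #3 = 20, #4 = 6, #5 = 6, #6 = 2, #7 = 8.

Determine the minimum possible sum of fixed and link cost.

Open {A, B}: assign each demand point to its cheapest open site.
  #1→B 15×6=90, #2→B 19×4=76, #3→A 20×3=60, #4→B 6×5=30, #5→A 6×3=18, #6→B 2×2=4, #7→B 8×6=48
  link cost 326, fixed 327 → total 653.
Compare {B}: link cost 552 + fixed 157 = 709.
Compare {A}: link cost 585 + fixed 170 = 755.

653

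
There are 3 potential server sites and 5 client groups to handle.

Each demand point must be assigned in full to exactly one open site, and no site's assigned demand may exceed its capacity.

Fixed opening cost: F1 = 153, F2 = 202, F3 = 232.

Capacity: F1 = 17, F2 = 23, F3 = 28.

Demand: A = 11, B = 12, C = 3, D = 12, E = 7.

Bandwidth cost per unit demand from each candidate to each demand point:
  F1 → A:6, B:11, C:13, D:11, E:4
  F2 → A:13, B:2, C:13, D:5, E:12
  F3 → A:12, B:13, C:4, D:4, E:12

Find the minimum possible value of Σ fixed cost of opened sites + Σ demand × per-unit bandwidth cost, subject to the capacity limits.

Open {F2, F3}; cheapest assignment that respects the capacities:
  F2 (cap 23, load 19): B, E — cost 12×2 + 7×12 = 108
  F3 (cap 28, load 26): A, C, D — cost 11×12 + 3×4 + 12×4 = 192
  Shipping 300, fixed 434 → total 734.
  Any other capacity-feasible assignment to {F2, F3} ships for at least 300.
Compare {F1, F2, F3}: its best feasible assignment gives total 821.
Every other set of open sites that can feasibly serve all demand totals ≥ 821 even under its best assignment. Minimum: 734.

734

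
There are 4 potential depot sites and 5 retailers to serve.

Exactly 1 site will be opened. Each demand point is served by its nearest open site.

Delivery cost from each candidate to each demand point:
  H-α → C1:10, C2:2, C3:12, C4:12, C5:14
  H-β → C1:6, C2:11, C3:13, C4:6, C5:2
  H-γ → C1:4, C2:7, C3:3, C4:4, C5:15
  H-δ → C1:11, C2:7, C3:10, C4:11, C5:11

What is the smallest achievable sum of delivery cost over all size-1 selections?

Open {H-γ}.
  C1→H-γ 4, C2→H-γ 7, C3→H-γ 3, C4→H-γ 4, C5→H-γ 15  ⇒ total 33.
Compare {H-β}: total 38.
Compare {H-α}: total 50.
No size-1 selection does better; minimum is 33.

33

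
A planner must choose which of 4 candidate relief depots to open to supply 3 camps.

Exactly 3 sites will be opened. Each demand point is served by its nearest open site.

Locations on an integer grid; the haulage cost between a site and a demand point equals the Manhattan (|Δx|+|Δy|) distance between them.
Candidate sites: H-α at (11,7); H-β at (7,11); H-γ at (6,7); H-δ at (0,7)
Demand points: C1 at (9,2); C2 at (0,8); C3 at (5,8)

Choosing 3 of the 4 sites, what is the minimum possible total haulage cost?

10

Open {H-α, H-γ, H-δ}.
  C1→H-α 7, C2→H-δ 1, C3→H-γ 2  ⇒ total 10.
Compare {H-β, H-γ, H-δ}: total 11.
Compare {H-α, H-β, H-δ}: total 13.
No size-3 selection does better; minimum is 10.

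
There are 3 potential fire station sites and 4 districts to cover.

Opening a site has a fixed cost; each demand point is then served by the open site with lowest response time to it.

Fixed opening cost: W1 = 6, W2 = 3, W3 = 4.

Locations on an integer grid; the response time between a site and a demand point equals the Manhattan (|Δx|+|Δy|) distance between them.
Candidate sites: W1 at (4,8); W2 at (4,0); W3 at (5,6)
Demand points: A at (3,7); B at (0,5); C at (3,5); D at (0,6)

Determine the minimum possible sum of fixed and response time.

21

Open {W3}: assign each demand point to its cheapest open site.
  A→W3 3, B→W3 6, C→W3 3, D→W3 5
  response time 17, fixed 4 → total 21.
Compare {W2, W3}: response time 17 + fixed 7 = 24.
Compare {W1}: response time 19 + fixed 6 = 25.
Compare {W1, W3}: response time 16 + fixed 10 = 26.
All other subsets cost ≥ 24. Minimum total cost: 21.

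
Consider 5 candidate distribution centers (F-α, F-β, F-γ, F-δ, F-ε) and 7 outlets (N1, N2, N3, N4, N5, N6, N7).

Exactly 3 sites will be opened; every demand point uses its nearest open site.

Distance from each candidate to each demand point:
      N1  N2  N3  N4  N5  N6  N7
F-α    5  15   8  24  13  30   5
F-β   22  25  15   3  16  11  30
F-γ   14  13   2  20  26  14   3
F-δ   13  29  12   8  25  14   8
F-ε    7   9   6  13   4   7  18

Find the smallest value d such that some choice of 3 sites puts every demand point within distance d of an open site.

9

Open {F-α, F-β, F-ε}.
  Farthest demand point is N2 at distance 9 (to F-ε); all others are ≤ 9.
With {F-α, F-δ, F-ε} the worst case is 9.
With {F-β, F-γ, F-ε} the worst case is 9.
No size-3 selection achieves below 9.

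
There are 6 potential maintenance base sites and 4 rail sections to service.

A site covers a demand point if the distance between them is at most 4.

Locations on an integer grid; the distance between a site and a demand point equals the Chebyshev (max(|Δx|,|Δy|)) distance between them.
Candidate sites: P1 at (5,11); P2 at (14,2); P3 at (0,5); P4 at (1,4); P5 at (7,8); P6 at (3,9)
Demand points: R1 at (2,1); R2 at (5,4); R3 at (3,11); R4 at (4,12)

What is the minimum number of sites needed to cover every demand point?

2

Coverage sets (demand points within 4 of each site):
  P1: {R3, R4}
  P2: {}
  P3: {R1}
  P4: {R1, R2}
  P5: {R2, R3, R4}
  P6: {R3, R4}
No single site covers all 4 demand points.
But {P1, P4} covers everything, so the minimum is 2.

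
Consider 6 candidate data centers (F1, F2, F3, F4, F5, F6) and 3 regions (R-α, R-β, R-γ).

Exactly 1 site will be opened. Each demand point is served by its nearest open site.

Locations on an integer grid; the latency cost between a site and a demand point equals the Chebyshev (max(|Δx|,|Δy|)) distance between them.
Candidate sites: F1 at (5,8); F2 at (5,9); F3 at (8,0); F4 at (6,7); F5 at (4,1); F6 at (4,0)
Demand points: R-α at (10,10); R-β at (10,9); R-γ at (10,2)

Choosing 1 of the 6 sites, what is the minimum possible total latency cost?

13

Open {F4}.
  R-α→F4 4, R-β→F4 4, R-γ→F4 5  ⇒ total 13.
Compare {F1}: total 16.
Compare {F2}: total 17.
No size-1 selection does better; minimum is 13.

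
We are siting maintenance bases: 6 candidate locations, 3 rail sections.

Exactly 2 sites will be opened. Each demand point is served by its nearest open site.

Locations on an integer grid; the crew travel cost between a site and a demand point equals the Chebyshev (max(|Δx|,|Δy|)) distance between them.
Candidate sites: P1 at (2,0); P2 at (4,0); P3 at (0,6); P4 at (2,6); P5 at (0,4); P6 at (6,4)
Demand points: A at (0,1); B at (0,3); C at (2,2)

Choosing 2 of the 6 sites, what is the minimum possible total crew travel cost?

5

Open {P1, P5}.
  A→P1 2, B→P5 1, C→P1 2  ⇒ total 5.
Compare {P2, P5}: total 6.
Compare {P3, P5}: total 6.
No size-2 selection does better; minimum is 5.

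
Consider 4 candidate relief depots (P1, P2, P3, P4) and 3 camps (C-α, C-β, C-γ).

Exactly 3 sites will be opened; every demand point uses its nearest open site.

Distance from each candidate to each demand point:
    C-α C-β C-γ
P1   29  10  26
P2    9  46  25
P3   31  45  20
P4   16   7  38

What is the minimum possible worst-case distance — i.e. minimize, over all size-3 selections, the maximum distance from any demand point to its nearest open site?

20

Open {P1, P2, P3}.
  Farthest demand point is C-γ at distance 20 (to P3); all others are ≤ 20.
With {P1, P3, P4} the worst case is 20.
With {P2, P3, P4} the worst case is 20.
No size-3 selection achieves below 20.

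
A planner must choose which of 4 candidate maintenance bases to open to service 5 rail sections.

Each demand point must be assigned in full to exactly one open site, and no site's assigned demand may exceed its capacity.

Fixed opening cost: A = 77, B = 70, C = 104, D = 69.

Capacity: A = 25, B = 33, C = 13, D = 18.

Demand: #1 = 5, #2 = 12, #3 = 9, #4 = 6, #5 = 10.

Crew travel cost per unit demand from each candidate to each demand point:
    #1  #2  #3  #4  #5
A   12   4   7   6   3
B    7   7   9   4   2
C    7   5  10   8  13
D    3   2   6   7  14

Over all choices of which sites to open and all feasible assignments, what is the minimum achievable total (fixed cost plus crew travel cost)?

Open {B, D}; cheapest assignment that respects the capacities:
  B (cap 33, load 25): #3, #4, #5 — cost 9×9 + 6×4 + 10×2 = 125
  D (cap 18, load 17): #1, #2 — cost 5×3 + 12×2 = 39
  Shipping 164, fixed 139 → total 303.
  Any other capacity-feasible assignment to {B, D} ships for at least 164.
Compare {A, D}: its best feasible assignment gives total 314.
Compare {A, B}: its best feasible assignment gives total 337.
Every other set of open sites that can feasibly serve all demand totals ≥ 314 even under its best assignment. Minimum: 303.

303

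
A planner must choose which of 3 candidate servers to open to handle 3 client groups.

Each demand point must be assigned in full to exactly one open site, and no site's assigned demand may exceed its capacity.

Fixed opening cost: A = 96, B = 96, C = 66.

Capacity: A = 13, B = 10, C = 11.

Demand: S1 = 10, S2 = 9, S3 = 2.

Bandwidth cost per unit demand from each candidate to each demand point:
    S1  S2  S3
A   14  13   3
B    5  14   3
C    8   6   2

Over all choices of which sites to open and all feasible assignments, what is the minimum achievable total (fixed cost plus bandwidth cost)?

Open {B, C}; cheapest assignment that respects the capacities:
  B (cap 10, load 10): S1 — cost 10×5 = 50
  C (cap 11, load 11): S2, S3 — cost 9×6 + 2×2 = 58
  Shipping 108, fixed 162 → total 270.
  Any other capacity-feasible assignment to {B, C} ships for at least 108.
Compare {A, C}: its best feasible assignment gives total 360.
Compare {A, B}: its best feasible assignment gives total 365.
Every other set of open sites that can feasibly serve all demand totals ≥ 360 even under its best assignment. Minimum: 270.

270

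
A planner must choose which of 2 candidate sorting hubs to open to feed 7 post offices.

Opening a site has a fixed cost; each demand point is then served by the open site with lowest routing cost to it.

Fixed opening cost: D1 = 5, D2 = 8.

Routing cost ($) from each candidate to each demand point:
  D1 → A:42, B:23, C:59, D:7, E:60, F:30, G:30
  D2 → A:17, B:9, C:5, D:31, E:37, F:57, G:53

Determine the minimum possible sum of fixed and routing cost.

Open {D1, D2}: assign each demand point to its cheapest open site.
  A→D2 17, B→D2 9, C→D2 5, D→D1 7, E→D2 37, F→D1 30, G→D1 30
  routing cost 135, fixed 13 → total 148.
Compare {D2}: routing cost 209 + fixed 8 = 217.
Compare {D1}: routing cost 251 + fixed 5 = 256.

148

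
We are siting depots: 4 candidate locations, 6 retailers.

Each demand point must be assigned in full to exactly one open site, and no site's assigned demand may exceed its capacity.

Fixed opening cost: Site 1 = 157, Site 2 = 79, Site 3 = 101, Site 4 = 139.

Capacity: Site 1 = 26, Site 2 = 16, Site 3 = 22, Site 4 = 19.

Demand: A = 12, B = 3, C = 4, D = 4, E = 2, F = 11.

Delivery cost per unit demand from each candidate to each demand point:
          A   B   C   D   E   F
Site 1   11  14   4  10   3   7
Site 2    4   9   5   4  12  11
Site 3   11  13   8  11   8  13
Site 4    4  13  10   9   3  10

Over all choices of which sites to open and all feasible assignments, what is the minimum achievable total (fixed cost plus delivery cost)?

441

Open {Site 1, Site 2}; cheapest assignment that respects the capacities:
  Site 1 (cap 26, load 20): B, C, E, F — cost 3×14 + 4×4 + 2×3 + 11×7 = 141
  Site 2 (cap 16, load 16): A, D — cost 12×4 + 4×4 = 64
  Shipping 205, fixed 236 → total 441.
  Any other capacity-feasible assignment to {Site 1, Site 2} ships for at least 205.
Compare {Site 2, Site 3}: its best feasible assignment gives total 474.
Compare {Site 1, Site 4}: its best feasible assignment gives total 518.
Every other set of open sites that can feasibly serve all demand totals ≥ 474 even under its best assignment. Minimum: 441.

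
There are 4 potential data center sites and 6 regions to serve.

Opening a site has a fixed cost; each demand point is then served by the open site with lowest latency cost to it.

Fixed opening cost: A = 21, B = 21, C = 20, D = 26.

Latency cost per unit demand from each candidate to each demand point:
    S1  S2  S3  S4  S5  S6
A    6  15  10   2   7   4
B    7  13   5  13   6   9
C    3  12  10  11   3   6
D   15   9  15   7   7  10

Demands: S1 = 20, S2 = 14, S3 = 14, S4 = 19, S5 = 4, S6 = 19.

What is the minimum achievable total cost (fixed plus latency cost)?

Open {A, B, C, D}: assign each demand point to its cheapest open site.
  S1→C 20×3=60, S2→D 14×9=126, S3→B 14×5=70, S4→A 19×2=38, S5→C 4×3=12, S6→A 19×4=76
  latency cost 382, fixed 88 → total 470.
Compare {A, B, C}: latency cost 424 + fixed 62 = 486.
Compare {A, C, D}: latency cost 452 + fixed 67 = 519.
Compare {A, B, D}: latency cost 454 + fixed 68 = 522.
All other subsets cost ≥ 486. Minimum total cost: 470.

470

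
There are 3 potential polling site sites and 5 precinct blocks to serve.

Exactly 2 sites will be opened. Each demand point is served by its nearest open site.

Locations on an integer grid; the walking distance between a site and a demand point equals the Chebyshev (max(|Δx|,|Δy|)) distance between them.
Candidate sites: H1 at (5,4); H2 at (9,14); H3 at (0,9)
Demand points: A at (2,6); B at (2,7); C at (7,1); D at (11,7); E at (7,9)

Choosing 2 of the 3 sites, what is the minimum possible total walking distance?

19

Open {H1, H3}.
  A→H1 3, B→H3 2, C→H1 3, D→H1 6, E→H1 5  ⇒ total 19.
Compare {H1, H2}: total 20.
Compare {H2, H3}: total 25.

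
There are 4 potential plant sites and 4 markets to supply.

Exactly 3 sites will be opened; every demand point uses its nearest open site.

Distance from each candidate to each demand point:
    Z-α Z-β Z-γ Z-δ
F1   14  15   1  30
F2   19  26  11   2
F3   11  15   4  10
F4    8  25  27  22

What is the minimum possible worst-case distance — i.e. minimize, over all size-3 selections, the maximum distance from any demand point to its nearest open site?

15

Open {F1, F2, F3}.
  Farthest demand point is Z-β at distance 15 (to F1); all others are ≤ 15.
With {F1, F2, F4} the worst case is 15.
With {F1, F3, F4} the worst case is 15.
No size-3 selection achieves below 15.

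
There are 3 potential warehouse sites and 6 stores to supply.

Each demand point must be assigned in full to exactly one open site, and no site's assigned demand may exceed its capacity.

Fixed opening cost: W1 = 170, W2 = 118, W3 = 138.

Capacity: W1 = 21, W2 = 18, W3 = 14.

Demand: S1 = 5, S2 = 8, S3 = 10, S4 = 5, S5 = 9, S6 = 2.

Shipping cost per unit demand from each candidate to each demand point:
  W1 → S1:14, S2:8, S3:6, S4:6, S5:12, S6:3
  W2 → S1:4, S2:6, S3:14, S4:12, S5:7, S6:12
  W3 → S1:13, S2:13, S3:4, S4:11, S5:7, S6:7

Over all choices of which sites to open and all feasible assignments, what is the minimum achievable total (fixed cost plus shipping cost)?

590

Open {W1, W2}; cheapest assignment that respects the capacities:
  W1 (cap 21, load 21): S3, S5, S6 — cost 10×6 + 9×12 + 2×3 = 174
  W2 (cap 18, load 18): S1, S2, S4 — cost 5×4 + 8×6 + 5×12 = 128
  Shipping 302, fixed 288 → total 590.
  Any other capacity-feasible assignment to {W1, W2} ships for at least 302.
Compare {W1, W2, W3}: its best feasible assignment gives total 649.
Every other set of open sites that can feasibly serve all demand totals ≥ 649 even under its best assignment. Minimum: 590.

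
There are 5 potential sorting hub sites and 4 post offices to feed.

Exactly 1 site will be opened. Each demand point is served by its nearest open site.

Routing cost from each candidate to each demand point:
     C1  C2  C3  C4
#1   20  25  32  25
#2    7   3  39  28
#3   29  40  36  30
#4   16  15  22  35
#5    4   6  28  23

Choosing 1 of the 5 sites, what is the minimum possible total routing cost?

61

Open {#5}.
  C1→#5 4, C2→#5 6, C3→#5 28, C4→#5 23  ⇒ total 61.
Compare {#2}: total 77.
Compare {#4}: total 88.
No size-1 selection does better; minimum is 61.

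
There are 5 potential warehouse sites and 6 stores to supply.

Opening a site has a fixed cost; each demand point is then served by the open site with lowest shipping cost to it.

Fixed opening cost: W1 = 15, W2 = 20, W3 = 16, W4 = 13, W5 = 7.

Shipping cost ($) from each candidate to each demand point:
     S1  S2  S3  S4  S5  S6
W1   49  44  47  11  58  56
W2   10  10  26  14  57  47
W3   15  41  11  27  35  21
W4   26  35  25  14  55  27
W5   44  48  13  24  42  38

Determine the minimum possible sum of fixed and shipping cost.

Open {W2, W3}: assign each demand point to its cheapest open site.
  S1→W2 10, S2→W2 10, S3→W3 11, S4→W2 14, S5→W3 35, S6→W3 21
  shipping cost 101, fixed 36 → total 137.
Compare {W2, W3, W5}: shipping cost 101 + fixed 43 = 144.
Compare {W1, W2, W3}: shipping cost 98 + fixed 51 = 149.
Compare {W2, W3, W4}: shipping cost 101 + fixed 49 = 150.
All other subsets cost ≥ 144. Minimum total cost: 137.

137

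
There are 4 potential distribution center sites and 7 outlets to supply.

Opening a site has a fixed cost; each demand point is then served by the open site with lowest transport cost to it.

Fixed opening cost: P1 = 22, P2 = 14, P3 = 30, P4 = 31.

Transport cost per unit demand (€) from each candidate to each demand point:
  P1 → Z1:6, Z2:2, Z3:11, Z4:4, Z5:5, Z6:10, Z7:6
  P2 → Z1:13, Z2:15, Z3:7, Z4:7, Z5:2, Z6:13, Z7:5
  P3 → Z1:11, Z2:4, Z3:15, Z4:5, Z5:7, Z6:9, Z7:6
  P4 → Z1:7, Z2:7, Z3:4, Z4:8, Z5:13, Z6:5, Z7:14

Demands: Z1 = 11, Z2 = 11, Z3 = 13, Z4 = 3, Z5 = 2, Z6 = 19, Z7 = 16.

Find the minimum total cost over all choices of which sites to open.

Open {P1, P2, P4}: assign each demand point to its cheapest open site.
  Z1→P1 11×6=66, Z2→P1 11×2=22, Z3→P4 13×4=52, Z4→P1 3×4=12, Z5→P2 2×2=4, Z6→P4 19×5=95, Z7→P2 16×5=80
  transport cost 331, fixed 67 → total 398.
Compare {P1, P4}: transport cost 353 + fixed 53 = 406.
Compare {P1, P2, P3, P4}: transport cost 331 + fixed 97 = 428.
Compare {P1, P3, P4}: transport cost 353 + fixed 83 = 436.
All other subsets cost ≥ 406. Minimum total cost: 398.

398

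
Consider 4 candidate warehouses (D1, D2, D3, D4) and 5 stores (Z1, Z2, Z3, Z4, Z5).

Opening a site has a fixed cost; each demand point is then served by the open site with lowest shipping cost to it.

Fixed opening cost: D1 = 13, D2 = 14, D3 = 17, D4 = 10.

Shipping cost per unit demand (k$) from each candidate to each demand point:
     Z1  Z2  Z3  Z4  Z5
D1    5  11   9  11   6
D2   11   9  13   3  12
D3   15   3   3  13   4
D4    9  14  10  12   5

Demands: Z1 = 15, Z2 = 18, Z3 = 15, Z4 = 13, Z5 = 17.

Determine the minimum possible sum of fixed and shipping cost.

Open {D1, D2, D3}: assign each demand point to its cheapest open site.
  Z1→D1 15×5=75, Z2→D3 18×3=54, Z3→D3 15×3=45, Z4→D2 13×3=39, Z5→D3 17×4=68
  shipping cost 281, fixed 44 → total 325.
Compare {D1, D2, D3, D4}: shipping cost 281 + fixed 54 = 335.
Compare {D2, D3, D4}: shipping cost 341 + fixed 41 = 382.
Compare {D2, D3}: shipping cost 371 + fixed 31 = 402.
All other subsets cost ≥ 335. Minimum total cost: 325.

325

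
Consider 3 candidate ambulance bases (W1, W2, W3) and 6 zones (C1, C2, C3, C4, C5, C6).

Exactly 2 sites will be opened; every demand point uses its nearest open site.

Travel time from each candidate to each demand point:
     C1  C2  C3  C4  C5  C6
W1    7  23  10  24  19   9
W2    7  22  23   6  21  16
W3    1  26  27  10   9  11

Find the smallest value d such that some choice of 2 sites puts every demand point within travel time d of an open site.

Open {W1, W2}.
  Farthest demand point is C2 at travel time 22 (to W2); all others are ≤ 22.
With {W1, W3} the worst case is 23.
With {W2, W3} the worst case is 23.
No size-2 selection achieves below 22.

22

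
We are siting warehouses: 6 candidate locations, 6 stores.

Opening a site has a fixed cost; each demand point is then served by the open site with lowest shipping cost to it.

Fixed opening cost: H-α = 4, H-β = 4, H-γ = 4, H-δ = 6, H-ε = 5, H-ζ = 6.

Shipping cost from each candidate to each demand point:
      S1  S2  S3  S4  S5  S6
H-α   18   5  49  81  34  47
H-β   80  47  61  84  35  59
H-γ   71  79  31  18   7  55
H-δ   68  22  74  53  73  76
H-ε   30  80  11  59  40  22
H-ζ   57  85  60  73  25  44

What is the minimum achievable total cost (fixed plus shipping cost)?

94

Open {H-α, H-γ, H-ε}: assign each demand point to its cheapest open site.
  S1→H-α 18, S2→H-α 5, S3→H-ε 11, S4→H-γ 18, S5→H-γ 7, S6→H-ε 22
  shipping cost 81, fixed 13 → total 94.
Compare {H-α, H-β, H-γ, H-ε}: shipping cost 81 + fixed 17 = 98.
Compare {H-α, H-γ, H-δ, H-ε}: shipping cost 81 + fixed 19 = 100.
Compare {H-α, H-γ, H-ε, H-ζ}: shipping cost 81 + fixed 19 = 100.
All other subsets cost ≥ 98. Minimum total cost: 94.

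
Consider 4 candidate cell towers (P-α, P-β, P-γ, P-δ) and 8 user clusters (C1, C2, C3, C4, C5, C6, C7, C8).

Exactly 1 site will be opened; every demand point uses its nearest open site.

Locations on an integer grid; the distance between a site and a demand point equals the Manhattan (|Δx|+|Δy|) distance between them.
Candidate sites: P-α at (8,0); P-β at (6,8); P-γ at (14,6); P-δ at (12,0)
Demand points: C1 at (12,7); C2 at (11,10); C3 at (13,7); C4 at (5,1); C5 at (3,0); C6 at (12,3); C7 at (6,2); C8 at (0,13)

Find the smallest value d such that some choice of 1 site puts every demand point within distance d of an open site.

11

Open {P-β}.
  Farthest demand point is C5 at distance 11 (to P-β); all others are ≤ 11.
With {P-α} the worst case is 21.
With {P-γ} the worst case is 21.
No size-1 selection achieves below 11.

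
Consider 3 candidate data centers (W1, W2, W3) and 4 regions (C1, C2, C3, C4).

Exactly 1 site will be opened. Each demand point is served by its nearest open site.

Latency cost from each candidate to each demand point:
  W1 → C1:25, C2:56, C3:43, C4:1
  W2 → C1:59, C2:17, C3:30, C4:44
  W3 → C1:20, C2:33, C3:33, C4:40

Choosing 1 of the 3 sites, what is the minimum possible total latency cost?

125

Open {W1}.
  C1→W1 25, C2→W1 56, C3→W1 43, C4→W1 1  ⇒ total 125.
Compare {W3}: total 126.
Compare {W2}: total 150.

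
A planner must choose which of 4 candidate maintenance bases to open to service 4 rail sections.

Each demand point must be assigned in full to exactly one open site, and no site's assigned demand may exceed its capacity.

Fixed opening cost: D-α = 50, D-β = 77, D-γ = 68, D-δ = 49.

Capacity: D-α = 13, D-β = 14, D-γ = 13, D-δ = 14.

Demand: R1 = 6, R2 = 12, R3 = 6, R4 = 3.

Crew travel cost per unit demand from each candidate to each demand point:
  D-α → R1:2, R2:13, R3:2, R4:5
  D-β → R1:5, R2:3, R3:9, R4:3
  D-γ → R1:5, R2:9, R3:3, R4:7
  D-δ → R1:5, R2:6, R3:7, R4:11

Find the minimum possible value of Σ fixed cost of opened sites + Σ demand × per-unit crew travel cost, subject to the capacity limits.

269

Open {D-α, D-β, D-δ}; cheapest assignment that respects the capacities:
  D-α (cap 13, load 12): R1, R3 — cost 6×2 + 6×2 = 24
  D-β (cap 14, load 12): R2 — cost 12×3 = 36
  D-δ (cap 14, load 3): R4 — cost 3×11 = 33
  Shipping 93, fixed 176 → total 269.
  Any other capacity-feasible assignment to {D-α, D-β, D-δ} ships for at least 93.
Compare {D-α, D-β, D-γ}: its best feasible assignment gives total 276.
Compare {D-α, D-γ, D-δ}: its best feasible assignment gives total 284.
Every other set of open sites that can feasibly serve all demand totals ≥ 276 even under its best assignment. Minimum: 269.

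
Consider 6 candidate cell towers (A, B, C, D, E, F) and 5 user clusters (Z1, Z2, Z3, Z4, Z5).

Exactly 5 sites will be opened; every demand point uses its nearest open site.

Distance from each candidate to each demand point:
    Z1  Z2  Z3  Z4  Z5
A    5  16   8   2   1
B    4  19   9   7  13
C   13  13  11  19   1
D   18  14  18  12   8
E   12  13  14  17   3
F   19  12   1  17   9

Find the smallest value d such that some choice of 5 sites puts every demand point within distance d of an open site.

Open {A, B, C, D, F}.
  Farthest demand point is Z2 at distance 12 (to F); all others are ≤ 12.
With {A, B, C, E, F} the worst case is 12.
With {A, B, D, E, F} the worst case is 12.
No size-5 selection achieves below 12.

12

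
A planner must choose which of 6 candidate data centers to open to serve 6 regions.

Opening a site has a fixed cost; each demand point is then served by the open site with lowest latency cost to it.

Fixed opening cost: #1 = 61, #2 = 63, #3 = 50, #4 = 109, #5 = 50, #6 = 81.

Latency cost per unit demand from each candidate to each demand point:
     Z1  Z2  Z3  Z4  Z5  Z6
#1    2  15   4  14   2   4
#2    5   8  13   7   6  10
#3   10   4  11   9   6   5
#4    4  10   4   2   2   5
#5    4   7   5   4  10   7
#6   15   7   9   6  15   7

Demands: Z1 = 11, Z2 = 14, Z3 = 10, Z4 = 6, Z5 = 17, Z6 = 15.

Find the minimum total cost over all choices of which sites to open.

Open {#1, #3}: assign each demand point to its cheapest open site.
  Z1→#1 11×2=22, Z2→#3 14×4=56, Z3→#1 10×4=40, Z4→#3 6×9=54, Z5→#1 17×2=34, Z6→#1 15×4=60
  latency cost 266, fixed 111 → total 377.
Compare {#1, #5}: latency cost 278 + fixed 111 = 389.
Compare {#1, #3, #5}: latency cost 236 + fixed 161 = 397.
Compare {#3, #4}: latency cost 261 + fixed 159 = 420.
All other subsets cost ≥ 389. Minimum total cost: 377.

377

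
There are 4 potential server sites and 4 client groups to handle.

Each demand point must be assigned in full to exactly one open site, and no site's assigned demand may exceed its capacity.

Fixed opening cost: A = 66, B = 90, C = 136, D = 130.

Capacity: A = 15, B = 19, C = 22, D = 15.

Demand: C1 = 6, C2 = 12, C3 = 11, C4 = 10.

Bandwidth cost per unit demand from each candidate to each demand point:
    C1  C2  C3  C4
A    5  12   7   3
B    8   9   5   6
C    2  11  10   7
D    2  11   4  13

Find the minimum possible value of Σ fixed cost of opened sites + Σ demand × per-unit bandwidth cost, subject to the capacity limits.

516

Open {A, B, D}; cheapest assignment that respects the capacities:
  A (cap 15, load 10): C4 — cost 10×3 = 30
  B (cap 19, load 18): C1, C2 — cost 6×8 + 12×9 = 156
  D (cap 15, load 11): C3 — cost 11×4 = 44
  Shipping 230, fixed 286 → total 516.
  Any other capacity-feasible assignment to {A, B, D} ships for at least 230.
Compare {A, B, C}: its best feasible assignment gives total 521.
Compare {B, C}: its best feasible assignment gives total 531.
Every other set of open sites that can feasibly serve all demand totals ≥ 521 even under its best assignment. Minimum: 516.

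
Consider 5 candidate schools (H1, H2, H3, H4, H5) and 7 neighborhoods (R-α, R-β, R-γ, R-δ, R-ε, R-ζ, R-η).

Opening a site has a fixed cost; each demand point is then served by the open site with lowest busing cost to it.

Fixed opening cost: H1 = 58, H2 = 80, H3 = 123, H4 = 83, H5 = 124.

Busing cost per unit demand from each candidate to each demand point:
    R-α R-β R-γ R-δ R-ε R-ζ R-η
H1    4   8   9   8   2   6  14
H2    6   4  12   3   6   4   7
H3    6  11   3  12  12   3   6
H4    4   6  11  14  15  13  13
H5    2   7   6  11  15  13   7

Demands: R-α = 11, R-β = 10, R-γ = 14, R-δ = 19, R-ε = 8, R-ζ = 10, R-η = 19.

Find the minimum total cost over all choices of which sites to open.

594

Open {H1, H2}: assign each demand point to its cheapest open site.
  R-α→H1 11×4=44, R-β→H2 10×4=40, R-γ→H1 14×9=126, R-δ→H2 19×3=57, R-ε→H1 8×2=16, R-ζ→H2 10×4=40, R-η→H2 19×7=133
  busing cost 456, fixed 138 → total 594.
Compare {H2, H3}: busing cost 397 + fixed 203 = 600.
Compare {H1, H2, H3}: busing cost 343 + fixed 261 = 604.
Compare {H2, H5}: busing cost 424 + fixed 204 = 628.
All other subsets cost ≥ 600. Minimum total cost: 594.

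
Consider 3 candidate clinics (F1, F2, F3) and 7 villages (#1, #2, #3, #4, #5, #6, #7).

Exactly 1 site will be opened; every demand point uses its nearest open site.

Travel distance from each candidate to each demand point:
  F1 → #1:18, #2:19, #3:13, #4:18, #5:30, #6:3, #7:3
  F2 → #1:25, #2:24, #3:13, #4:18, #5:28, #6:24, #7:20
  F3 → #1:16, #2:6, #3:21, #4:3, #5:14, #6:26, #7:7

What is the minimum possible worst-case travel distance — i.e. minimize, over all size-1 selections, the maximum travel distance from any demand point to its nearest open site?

26

Open {F3}.
  Farthest demand point is #6 at travel distance 26 (to F3); all others are ≤ 26.
With {F2} the worst case is 28.
With {F1} the worst case is 30.
No size-1 selection achieves below 26.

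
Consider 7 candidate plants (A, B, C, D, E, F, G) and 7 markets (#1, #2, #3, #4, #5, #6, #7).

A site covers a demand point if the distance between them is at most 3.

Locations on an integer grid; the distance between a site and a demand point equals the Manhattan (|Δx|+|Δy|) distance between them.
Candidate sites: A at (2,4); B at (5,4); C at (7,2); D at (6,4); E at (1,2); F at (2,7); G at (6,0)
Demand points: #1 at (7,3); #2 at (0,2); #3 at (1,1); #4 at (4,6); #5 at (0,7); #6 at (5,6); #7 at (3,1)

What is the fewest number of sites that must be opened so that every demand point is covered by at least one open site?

3

Coverage sets (demand points within 3 of each site):
  A: {}
  B: {#1, #4, #6}
  C: {#1}
  D: {#1, #6}
  E: {#2, #3, #7}
  F: {#4, #5}
  G: {}
No 2 sites suffice: every size-2 union leaves at least one demand point uncovered.
But {B, E, F} covers everything, so the minimum is 3.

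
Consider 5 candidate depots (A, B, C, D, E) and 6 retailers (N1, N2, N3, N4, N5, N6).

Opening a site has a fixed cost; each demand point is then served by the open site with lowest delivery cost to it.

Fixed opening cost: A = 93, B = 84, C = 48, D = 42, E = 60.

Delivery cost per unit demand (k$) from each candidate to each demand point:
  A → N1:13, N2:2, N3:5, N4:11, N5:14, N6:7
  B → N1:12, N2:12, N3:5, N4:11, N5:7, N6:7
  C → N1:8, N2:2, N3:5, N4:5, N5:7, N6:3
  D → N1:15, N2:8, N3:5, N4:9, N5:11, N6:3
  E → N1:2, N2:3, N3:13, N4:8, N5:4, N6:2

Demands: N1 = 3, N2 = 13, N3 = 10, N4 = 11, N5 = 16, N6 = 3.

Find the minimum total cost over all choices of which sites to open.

Open {C, E}: assign each demand point to its cheapest open site.
  N1→E 3×2=6, N2→C 13×2=26, N3→C 10×5=50, N4→C 11×5=55, N5→E 16×4=64, N6→E 3×2=6
  delivery cost 207, fixed 108 → total 315.
Compare {C}: delivery cost 276 + fixed 48 = 324.
Compare {D, E}: delivery cost 253 + fixed 102 = 355.
Compare {C, D, E}: delivery cost 207 + fixed 150 = 357.
All other subsets cost ≥ 324. Minimum total cost: 315.

315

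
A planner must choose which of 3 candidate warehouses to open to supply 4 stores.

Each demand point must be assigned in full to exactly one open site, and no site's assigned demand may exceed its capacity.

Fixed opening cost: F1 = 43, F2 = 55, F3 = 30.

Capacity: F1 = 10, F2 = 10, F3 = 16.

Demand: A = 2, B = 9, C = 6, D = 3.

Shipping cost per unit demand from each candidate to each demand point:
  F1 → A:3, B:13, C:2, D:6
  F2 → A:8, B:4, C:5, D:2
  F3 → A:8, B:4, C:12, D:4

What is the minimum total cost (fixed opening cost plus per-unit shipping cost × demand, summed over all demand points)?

Open {F1, F3}; cheapest assignment that respects the capacities:
  F1 (cap 10, load 8): A, C — cost 2×3 + 6×2 = 18
  F3 (cap 16, load 12): B, D — cost 9×4 + 3×4 = 48
  Shipping 66, fixed 73 → total 139.
  Any other capacity-feasible assignment to {F1, F3} ships for at least 66.
Compare {F2, F3}: its best feasible assignment gives total 173.
Compare {F1, F2, F3}: its best feasible assignment gives total 188.
Every other set of open sites that can feasibly serve all demand totals ≥ 173 even under its best assignment. Minimum: 139.

139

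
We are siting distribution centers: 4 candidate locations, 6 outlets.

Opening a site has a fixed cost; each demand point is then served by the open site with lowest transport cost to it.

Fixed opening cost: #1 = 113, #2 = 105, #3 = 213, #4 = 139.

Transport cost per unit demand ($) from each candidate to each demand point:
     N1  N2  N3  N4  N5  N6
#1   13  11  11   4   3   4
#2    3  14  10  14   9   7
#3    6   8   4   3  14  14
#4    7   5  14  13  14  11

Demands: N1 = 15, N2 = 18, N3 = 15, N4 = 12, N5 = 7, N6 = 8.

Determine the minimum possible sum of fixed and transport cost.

709

Open {#1, #3}: assign each demand point to its cheapest open site.
  N1→#3 15×6=90, N2→#3 18×8=144, N3→#3 15×4=60, N4→#3 12×3=36, N5→#1 7×3=21, N6→#1 8×4=32
  transport cost 383, fixed 326 → total 709.
Compare {#1, #2}: transport cost 494 + fixed 218 = 712.
Compare {#1, #4}: transport cost 461 + fixed 252 = 713.
Compare {#2, #3}: transport cost 404 + fixed 318 = 722.
All other subsets cost ≥ 712. Minimum total cost: 709.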